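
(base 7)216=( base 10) 111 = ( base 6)303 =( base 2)1101111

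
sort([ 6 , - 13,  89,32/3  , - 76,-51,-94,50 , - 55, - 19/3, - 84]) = [ - 94,- 84, - 76, - 55, - 51, -13, - 19/3,6,32/3, 50,89] 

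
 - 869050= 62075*( - 14)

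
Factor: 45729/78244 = 2^(-2 )*3^2*31^(-1)*631^( - 1)*5081^1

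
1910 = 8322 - 6412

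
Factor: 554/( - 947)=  - 2^1*277^1 * 947^( - 1 ) 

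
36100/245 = 147 + 17/49 = 147.35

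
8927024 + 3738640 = 12665664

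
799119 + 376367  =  1175486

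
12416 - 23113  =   - 10697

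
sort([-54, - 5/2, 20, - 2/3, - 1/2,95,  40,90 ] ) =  [ - 54,-5/2, - 2/3, - 1/2,20  ,  40, 90 , 95]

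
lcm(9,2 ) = 18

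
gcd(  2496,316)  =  4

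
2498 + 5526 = 8024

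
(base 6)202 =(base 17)46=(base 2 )1001010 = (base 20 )3E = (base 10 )74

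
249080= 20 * 12454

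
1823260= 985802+837458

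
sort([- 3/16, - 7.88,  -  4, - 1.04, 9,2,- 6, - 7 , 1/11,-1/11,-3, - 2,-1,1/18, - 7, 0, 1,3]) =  [ - 7.88, - 7, - 7, - 6,- 4, - 3,  -  2, - 1.04,- 1,-3/16, - 1/11,0,1/18,1/11,1, 2,3,  9] 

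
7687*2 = 15374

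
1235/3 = 1235/3 = 411.67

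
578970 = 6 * 96495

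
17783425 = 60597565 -42814140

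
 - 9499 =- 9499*1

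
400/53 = 7+29/53 = 7.55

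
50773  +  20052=70825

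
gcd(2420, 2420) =2420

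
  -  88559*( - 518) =45873562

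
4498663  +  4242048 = 8740711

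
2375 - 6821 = -4446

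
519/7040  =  519/7040 = 0.07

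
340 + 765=1105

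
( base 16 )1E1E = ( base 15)2440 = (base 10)7710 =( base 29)94p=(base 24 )D96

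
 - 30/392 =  - 15/196 = - 0.08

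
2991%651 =387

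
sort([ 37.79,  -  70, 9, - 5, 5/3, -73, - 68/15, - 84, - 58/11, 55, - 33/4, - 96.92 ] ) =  [ - 96.92,-84, - 73, - 70 , - 33/4 , - 58/11, - 5,-68/15, 5/3,  9, 37.79,55 ]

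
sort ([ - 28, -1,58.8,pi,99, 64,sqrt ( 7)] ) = [-28, - 1, sqrt(7) , pi,58.8,64,99]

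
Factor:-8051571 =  - 3^2 * 11^1 * 167^1 * 487^1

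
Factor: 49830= 2^1*3^1*5^1 * 11^1*151^1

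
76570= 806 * 95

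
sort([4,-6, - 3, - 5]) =[ - 6,-5,  -  3, 4]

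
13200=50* 264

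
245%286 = 245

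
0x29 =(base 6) 105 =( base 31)1A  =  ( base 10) 41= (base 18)25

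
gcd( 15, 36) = 3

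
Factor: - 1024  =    -  2^10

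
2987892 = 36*82997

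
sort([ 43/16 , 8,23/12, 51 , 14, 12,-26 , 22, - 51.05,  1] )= [ - 51.05, - 26,1, 23/12,43/16,8 , 12,  14, 22, 51 ] 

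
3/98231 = 3/98231 =0.00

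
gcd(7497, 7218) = 9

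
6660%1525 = 560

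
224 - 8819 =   -  8595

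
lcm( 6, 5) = 30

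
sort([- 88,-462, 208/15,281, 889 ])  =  [ - 462,-88,208/15, 281,889]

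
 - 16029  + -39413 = -55442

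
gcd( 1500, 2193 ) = 3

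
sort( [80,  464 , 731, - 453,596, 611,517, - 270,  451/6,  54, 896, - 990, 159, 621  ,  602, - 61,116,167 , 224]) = [-990, - 453, - 270, - 61,  54, 451/6,80, 116,159,167, 224, 464, 517,596, 602,611,621,731,896 ]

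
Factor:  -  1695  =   - 3^1*5^1*113^1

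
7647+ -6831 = 816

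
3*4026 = 12078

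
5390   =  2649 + 2741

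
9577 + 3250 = 12827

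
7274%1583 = 942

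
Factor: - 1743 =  - 3^1*7^1 * 83^1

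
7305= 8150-845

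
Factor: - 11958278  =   -2^1*1051^1*5689^1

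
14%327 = 14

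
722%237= 11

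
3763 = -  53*( - 71) 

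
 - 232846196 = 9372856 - 242219052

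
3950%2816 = 1134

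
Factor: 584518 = 2^1* 11^1*163^2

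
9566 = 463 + 9103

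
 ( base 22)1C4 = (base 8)1360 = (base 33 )mq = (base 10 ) 752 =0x2f0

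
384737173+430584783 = 815321956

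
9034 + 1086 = 10120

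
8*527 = 4216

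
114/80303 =114/80303 =0.00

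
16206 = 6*2701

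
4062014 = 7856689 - 3794675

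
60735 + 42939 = 103674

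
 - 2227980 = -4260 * 523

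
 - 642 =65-707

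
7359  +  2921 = 10280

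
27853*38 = 1058414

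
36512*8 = 292096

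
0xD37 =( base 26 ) 503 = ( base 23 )692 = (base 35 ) 2qn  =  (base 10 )3383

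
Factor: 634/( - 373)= - 2^1*  317^1 * 373^( - 1) 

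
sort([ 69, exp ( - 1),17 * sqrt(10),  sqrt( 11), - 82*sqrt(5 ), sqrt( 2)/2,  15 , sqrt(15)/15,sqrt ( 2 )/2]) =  [ - 82 * sqrt(5),sqrt(15)/15, exp( - 1),  sqrt(2)/2, sqrt ( 2)/2, sqrt(11) , 15, 17 * sqrt( 10 ),  69]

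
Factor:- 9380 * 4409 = -2^2*5^1 *7^1*67^1 * 4409^1 = - 41356420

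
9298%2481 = 1855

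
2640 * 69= 182160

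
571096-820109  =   - 249013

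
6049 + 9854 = 15903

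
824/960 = 103/120 =0.86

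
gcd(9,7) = 1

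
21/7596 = 7/2532 = 0.00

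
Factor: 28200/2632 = 3^1*5^2*7^( - 1) = 75/7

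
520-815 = -295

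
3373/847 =3373/847 = 3.98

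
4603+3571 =8174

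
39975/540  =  74  +  1/36 =74.03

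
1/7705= 1/7705 = 0.00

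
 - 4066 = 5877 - 9943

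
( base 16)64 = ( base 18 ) 5a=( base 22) 4c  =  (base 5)400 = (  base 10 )100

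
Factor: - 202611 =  - 3^1*67537^1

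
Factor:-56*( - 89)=4984 =2^3*7^1*89^1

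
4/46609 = 4/46609  =  0.00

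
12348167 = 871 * 14177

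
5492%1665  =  497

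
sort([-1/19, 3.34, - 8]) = [ - 8, - 1/19, 3.34] 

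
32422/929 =32422/929 = 34.90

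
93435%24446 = 20097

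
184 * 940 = 172960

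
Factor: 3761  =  3761^1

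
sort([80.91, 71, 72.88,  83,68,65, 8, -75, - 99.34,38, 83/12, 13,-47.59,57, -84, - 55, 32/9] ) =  [ - 99.34,-84,- 75,- 55, - 47.59, 32/9,83/12, 8,13, 38,  57,65,  68,71, 72.88,80.91, 83 ] 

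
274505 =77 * 3565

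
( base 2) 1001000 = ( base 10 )72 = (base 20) 3C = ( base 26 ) 2K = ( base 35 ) 22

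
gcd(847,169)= 1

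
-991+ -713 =  -  1704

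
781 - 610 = 171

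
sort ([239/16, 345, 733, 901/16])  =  [239/16, 901/16,345 , 733]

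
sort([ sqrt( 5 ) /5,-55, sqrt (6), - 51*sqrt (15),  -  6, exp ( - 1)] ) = [-51*sqrt(15),-55, - 6,exp(-1), sqrt( 5) /5, sqrt(6 )]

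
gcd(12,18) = 6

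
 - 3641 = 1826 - 5467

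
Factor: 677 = 677^1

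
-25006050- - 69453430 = 44447380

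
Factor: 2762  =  2^1*1381^1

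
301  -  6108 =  - 5807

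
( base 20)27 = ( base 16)2f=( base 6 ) 115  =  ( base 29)1i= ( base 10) 47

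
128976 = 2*64488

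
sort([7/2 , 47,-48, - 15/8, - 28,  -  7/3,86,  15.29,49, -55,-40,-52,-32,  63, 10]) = [  -  55,-52, - 48,-40, - 32,-28, - 7/3, -15/8,7/2, 10,15.29,47,49,63, 86] 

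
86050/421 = 204 + 166/421  =  204.39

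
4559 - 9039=-4480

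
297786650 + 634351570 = 932138220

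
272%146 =126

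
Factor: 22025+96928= 3^2*13217^1= 118953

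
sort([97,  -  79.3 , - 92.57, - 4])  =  [ - 92.57, - 79.3,- 4, 97]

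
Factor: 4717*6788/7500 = 8004749/1875= 3^( - 1 )*5^( -4)*53^1 * 89^1*1697^1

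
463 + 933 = 1396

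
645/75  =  8 + 3/5  =  8.60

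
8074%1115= 269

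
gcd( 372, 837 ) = 93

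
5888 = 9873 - 3985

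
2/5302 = 1/2651 = 0.00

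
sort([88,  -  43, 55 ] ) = [ - 43,55, 88 ] 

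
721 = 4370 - 3649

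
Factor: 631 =631^1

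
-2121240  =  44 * ( - 48210 ) 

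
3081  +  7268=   10349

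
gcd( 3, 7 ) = 1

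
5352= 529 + 4823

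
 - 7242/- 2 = 3621/1= 3621.00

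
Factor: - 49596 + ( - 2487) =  - 3^4 * 643^1 = -52083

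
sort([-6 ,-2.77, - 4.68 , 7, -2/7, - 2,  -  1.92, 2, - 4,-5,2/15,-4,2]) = [ - 6,-5, - 4.68, - 4,-4,-2.77 , - 2,-1.92, - 2/7,2/15,2, 2, 7 ] 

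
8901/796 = 11 + 145/796  =  11.18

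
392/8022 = 28/573 = 0.05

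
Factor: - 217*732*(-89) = 2^2*3^1*7^1*31^1*61^1*89^1 = 14137116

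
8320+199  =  8519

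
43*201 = 8643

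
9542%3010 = 512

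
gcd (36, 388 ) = 4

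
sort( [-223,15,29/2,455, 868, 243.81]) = [-223, 29/2,  15,243.81, 455,868] 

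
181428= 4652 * 39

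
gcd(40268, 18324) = 4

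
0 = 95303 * 0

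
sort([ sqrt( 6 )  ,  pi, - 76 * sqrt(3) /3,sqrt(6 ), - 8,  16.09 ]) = [ - 76*sqrt(3 ) /3, - 8, sqrt( 6), sqrt( 6),pi, 16.09]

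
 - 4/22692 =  - 1 + 5672/5673 = - 0.00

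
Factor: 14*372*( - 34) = - 177072 = - 2^4 * 3^1 *7^1*17^1*31^1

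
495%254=241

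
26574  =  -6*( - 4429) 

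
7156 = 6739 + 417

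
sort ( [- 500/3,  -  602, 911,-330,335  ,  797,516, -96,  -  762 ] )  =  [  -  762,-602, - 330, - 500/3, - 96, 335, 516, 797,911]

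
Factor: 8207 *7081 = 29^1 * 73^1 * 97^1*283^1  =  58113767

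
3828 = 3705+123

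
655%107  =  13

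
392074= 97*4042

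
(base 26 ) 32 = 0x50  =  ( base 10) 80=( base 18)48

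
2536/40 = 63 + 2/5  =  63.40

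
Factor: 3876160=2^6 * 5^1*12113^1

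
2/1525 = 2/1525 = 0.00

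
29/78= 29/78 =0.37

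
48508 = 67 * 724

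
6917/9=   768+5/9 = 768.56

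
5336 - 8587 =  - 3251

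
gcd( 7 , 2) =1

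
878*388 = 340664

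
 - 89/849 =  -89/849 = -0.10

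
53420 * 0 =0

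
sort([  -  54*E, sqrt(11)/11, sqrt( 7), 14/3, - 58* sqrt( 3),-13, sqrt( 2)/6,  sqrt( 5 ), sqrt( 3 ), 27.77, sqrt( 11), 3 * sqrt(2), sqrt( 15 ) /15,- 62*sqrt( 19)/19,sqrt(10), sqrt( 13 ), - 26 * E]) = [ - 54*E, - 58  *  sqrt( 3) , - 26*E, - 62*sqrt( 19)/19, - 13, sqrt ( 2)/6, sqrt( 15 ) /15,  sqrt( 11 ) /11,sqrt( 3), sqrt( 5 ),sqrt ( 7),sqrt( 10), sqrt(11 ), sqrt( 13),  3 * sqrt(2 ), 14/3, 27.77] 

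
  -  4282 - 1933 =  - 6215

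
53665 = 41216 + 12449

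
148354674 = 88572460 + 59782214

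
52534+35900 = 88434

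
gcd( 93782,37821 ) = 1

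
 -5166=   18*( - 287 )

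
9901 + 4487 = 14388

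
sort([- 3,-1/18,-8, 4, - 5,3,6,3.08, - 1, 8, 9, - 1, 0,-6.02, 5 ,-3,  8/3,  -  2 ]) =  [ - 8, - 6.02, - 5,  -  3, - 3, - 2, - 1, - 1, - 1/18,0,8/3,3, 3.08,4,  5, 6,8, 9]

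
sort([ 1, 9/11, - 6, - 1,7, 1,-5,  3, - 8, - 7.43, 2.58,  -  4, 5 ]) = [-8, - 7.43,  -  6,  -  5, -4, - 1, 9/11, 1,1,2.58 , 3 , 5,7]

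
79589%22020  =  13529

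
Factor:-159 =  - 3^1 *53^1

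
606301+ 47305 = 653606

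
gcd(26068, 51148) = 76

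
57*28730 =1637610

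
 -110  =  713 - 823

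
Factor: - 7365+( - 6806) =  -14171 = -  37^1*383^1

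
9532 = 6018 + 3514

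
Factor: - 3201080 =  - 2^3 * 5^1*  79^1*1013^1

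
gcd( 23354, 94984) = 2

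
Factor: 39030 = 2^1*3^1*5^1*1301^1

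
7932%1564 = 112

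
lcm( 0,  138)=0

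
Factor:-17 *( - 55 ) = 935=   5^1*11^1* 17^1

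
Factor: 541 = 541^1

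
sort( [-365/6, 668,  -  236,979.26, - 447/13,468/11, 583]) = [  -  236 ,-365/6 , - 447/13,468/11, 583,668, 979.26 ]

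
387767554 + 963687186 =1351454740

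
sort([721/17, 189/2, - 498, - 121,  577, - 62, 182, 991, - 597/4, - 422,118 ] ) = [ - 498,-422, - 597/4, - 121,  -  62, 721/17, 189/2,118, 182 , 577 , 991 ]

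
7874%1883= 342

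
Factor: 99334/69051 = 2^1*3^(-1 )*23017^( - 1)*49667^1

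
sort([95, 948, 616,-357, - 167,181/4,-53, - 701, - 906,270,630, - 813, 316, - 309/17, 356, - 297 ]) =[ - 906, - 813  , - 701, - 357, -297, - 167  , - 53, - 309/17,181/4,95,270 , 316,356, 616, 630,948 ] 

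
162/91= 1  +  71/91 = 1.78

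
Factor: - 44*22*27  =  -26136= - 2^3*3^3 * 11^2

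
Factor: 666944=2^6*17^1*613^1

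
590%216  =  158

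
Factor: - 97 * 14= - 2^1  *  7^1*97^1 = - 1358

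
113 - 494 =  - 381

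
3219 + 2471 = 5690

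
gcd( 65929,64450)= 1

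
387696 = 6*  64616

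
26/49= 26/49 = 0.53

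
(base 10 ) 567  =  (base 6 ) 2343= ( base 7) 1440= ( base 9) 700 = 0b1000110111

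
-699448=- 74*9452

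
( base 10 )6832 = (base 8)15260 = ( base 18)131a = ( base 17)16AF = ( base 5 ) 204312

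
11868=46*258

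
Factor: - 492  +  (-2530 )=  - 2^1*1511^1= -3022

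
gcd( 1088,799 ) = 17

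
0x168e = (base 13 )2822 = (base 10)5774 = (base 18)HEE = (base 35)4oy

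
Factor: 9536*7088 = 2^10*149^1*443^1 =67591168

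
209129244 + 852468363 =1061597607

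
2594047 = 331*7837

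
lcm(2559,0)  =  0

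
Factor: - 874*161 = - 2^1*7^1*19^1*23^2=- 140714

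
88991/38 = 88991/38  =  2341.87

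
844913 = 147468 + 697445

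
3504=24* 146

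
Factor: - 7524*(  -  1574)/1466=2^2*3^2 * 11^1*19^1 * 733^( - 1 )* 787^1=5921388/733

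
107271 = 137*783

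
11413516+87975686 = 99389202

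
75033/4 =18758+1/4 = 18758.25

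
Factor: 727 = 727^1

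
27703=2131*13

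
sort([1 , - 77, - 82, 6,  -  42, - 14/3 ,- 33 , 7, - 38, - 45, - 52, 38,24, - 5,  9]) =[ - 82, - 77 ,-52, - 45, - 42, - 38,-33, - 5, - 14/3, 1,6, 7, 9,24,  38 ] 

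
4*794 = 3176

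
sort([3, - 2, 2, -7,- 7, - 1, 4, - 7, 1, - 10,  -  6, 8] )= [-10, - 7,-7, - 7,- 6, - 2 ,  -  1 , 1, 2,  3,4,  8] 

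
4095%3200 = 895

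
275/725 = 11/29= 0.38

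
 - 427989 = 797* ( - 537 )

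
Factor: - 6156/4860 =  - 3^( - 1 ) * 5^( - 1)*19^1 = - 19/15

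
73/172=73/172 = 0.42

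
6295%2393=1509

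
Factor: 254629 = 89^1 * 2861^1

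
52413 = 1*52413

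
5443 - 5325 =118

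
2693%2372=321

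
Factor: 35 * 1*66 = 2310 = 2^1*3^1*5^1 * 7^1* 11^1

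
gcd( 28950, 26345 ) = 5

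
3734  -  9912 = -6178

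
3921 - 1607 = 2314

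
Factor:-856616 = -2^3 * 107077^1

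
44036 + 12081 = 56117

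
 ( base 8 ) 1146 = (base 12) 432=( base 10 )614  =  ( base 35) HJ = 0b1001100110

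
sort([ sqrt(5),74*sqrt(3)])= [ sqrt(5 ),74*sqrt(3 )]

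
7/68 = 7/68= 0.10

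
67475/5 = 13495 =13495.00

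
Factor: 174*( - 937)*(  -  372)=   60650136 = 2^3*3^2*29^1*31^1*937^1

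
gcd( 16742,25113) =8371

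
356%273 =83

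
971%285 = 116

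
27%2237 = 27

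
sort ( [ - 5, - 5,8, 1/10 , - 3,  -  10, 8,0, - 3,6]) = [ - 10, - 5, - 5, - 3, - 3, 0, 1/10,6,8, 8] 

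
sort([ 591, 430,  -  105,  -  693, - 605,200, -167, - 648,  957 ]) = [  -  693, - 648,  -  605,  -  167, - 105, 200,430 , 591 , 957 ] 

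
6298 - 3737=2561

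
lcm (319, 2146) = 23606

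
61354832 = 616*99602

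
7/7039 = 7/7039 = 0.00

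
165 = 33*5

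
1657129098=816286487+840842611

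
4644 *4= 18576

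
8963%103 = 2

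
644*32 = 20608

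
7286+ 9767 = 17053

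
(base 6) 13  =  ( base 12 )9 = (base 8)11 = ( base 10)9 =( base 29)9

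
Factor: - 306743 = -137^1* 2239^1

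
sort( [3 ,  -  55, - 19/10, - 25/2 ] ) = [ - 55,-25/2,-19/10, 3 ] 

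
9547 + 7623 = 17170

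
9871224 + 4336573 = 14207797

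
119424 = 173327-53903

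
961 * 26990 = 25937390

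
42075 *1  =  42075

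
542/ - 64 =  - 271/32 = -  8.47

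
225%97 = 31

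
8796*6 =52776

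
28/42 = 2/3=0.67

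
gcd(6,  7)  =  1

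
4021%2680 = 1341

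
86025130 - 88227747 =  - 2202617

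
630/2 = 315 = 315.00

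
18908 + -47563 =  - 28655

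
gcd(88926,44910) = 6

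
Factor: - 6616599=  - 3^1*11^1*37^1*5419^1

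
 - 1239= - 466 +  -773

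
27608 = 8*3451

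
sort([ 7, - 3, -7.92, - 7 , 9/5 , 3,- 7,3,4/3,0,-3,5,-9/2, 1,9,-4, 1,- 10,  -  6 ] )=[-10,-7.92,-7, - 7,-6, -9/2,-4,  -  3, - 3,0,1,1, 4/3, 9/5,3,3, 5,7, 9]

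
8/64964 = 2/16241 = 0.00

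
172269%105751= 66518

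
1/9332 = 1/9332 = 0.00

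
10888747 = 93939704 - 83050957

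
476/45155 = 476/45155 = 0.01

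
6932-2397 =4535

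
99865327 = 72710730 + 27154597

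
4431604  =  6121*724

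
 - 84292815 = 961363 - 85254178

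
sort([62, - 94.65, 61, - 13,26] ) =[ - 94.65, - 13, 26, 61, 62 ] 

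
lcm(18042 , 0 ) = 0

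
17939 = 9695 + 8244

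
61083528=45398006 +15685522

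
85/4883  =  85/4883  =  0.02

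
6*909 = 5454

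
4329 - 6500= - 2171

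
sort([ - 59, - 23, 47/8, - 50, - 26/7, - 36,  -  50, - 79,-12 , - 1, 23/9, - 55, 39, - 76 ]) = [-79, - 76, - 59, - 55, - 50, - 50, - 36, - 23, - 12, - 26/7, - 1,23/9,  47/8,39]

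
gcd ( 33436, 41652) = 52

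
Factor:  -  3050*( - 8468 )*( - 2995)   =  -2^3*5^3*  29^1*61^1*73^1 * 599^1  =  - 77353063000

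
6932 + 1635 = 8567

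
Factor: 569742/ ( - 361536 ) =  - 2^(-5)*7^( - 1)*353^1 = - 353/224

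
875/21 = 41+2/3 = 41.67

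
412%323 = 89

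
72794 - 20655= 52139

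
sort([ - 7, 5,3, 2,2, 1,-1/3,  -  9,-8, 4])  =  [-9 ,-8, - 7,-1/3, 1,  2,2 , 3, 4 , 5]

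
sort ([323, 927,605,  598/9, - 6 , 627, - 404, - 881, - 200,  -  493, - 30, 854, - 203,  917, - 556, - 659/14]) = [ - 881, - 556, - 493, - 404, - 203, - 200, - 659/14, - 30, - 6,  598/9, 323, 605,627, 854, 917, 927]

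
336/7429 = 336/7429=0.05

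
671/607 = 1  +  64/607 = 1.11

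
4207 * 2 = 8414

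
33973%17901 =16072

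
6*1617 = 9702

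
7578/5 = 7578/5 = 1515.60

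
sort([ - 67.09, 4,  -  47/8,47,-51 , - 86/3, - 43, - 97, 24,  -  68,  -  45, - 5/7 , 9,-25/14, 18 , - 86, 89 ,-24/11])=[ - 97, - 86, - 68, - 67.09 , - 51,- 45 , - 43 , - 86/3, - 47/8, - 24/11, - 25/14,  -  5/7, 4 , 9, 18,24, 47, 89]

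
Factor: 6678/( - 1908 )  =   - 7/2 = - 2^ ( - 1)*7^1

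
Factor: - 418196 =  - 2^2 * 104549^1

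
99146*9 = 892314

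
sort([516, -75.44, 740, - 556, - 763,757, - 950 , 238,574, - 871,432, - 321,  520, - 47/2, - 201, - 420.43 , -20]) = [ - 950,  -  871, - 763, - 556, - 420.43,-321,-201, - 75.44,  -  47/2, - 20,238,432 , 516,520,574,740,757]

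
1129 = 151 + 978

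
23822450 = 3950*6031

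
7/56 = 1/8= 0.12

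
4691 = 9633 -4942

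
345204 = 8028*43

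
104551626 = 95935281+8616345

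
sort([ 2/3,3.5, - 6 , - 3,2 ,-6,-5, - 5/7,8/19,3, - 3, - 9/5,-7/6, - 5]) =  [-6, - 6, -5, - 5, - 3, -3, - 9/5, -7/6, - 5/7,8/19,2/3,2,3,3.5]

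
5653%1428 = 1369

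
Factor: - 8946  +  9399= 3^1*151^1 = 453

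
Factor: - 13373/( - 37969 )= 311/883 =311^1*883^(- 1 ) 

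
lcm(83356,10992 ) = 1000272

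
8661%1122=807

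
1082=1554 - 472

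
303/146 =303/146 = 2.08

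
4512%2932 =1580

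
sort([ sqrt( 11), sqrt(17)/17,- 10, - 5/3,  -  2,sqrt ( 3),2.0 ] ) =[ - 10,-2,- 5/3 , sqrt (17)/17,  sqrt(3),2.0, sqrt ( 11)] 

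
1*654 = 654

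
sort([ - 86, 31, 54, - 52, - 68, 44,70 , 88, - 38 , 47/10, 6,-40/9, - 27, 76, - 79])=[ - 86, - 79,-68, - 52, - 38, - 27, - 40/9,47/10, 6, 31,44,54,70, 76, 88 ] 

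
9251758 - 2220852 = 7030906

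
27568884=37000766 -9431882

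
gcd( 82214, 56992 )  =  2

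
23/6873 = 23/6873 = 0.00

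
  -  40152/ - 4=10038/1 = 10038.00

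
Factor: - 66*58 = -3828 = - 2^2*3^1*11^1*29^1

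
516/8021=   516/8021 = 0.06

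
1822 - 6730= - 4908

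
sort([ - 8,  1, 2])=[ - 8,1,  2 ]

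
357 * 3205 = 1144185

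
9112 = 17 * 536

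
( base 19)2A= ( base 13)39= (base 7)66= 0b110000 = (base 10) 48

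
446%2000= 446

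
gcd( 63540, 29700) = 180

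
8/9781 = 8/9781 = 0.00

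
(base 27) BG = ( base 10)313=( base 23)de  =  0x139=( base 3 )102121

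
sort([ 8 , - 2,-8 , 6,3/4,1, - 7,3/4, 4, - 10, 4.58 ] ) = [ - 10, - 8, -7, - 2,3/4,3/4  ,  1,4,4.58, 6, 8 ] 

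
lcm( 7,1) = 7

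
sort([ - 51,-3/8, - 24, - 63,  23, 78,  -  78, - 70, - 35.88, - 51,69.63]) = [ - 78, - 70, - 63, - 51  ,-51,- 35.88, - 24, - 3/8,  23, 69.63 , 78]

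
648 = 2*324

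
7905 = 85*93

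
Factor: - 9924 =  - 2^2 * 3^1*827^1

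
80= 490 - 410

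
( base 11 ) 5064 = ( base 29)7SQ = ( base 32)6i5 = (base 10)6725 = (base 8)15105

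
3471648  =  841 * 4128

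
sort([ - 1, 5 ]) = [ - 1, 5 ]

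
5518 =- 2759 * (-2)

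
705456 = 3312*213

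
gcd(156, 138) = 6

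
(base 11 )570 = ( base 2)1010101010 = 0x2aa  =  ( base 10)682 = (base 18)21g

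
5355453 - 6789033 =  - 1433580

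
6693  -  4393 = 2300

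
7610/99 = 76 + 86/99= 76.87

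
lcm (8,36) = 72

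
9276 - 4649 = 4627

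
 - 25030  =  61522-86552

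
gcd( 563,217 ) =1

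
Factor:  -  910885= -5^1 * 182177^1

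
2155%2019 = 136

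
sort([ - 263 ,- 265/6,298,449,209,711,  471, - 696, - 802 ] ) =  [ - 802, - 696,  -  263 , - 265/6,209,298,449, 471,  711]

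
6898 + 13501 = 20399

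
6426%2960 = 506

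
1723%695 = 333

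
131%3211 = 131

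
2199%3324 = 2199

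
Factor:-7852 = - 2^2*13^1*151^1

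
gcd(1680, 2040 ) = 120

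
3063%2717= 346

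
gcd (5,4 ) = 1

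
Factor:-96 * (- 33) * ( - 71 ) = - 2^5 * 3^2 * 11^1*71^1 = - 224928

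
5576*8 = 44608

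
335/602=335/602 = 0.56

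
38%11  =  5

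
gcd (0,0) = 0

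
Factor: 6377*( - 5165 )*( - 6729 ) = 3^1*5^1 * 7^1*911^1*1033^1*2243^1 =221634452445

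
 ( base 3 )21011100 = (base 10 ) 5220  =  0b1010001100100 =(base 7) 21135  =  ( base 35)495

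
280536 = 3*93512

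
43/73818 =43/73818  =  0.00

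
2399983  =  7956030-5556047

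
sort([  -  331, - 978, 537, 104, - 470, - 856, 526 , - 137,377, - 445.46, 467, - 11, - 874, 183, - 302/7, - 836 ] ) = [-978, - 874 , - 856, - 836, - 470 , - 445.46, - 331, - 137, - 302/7, - 11,104,183,377, 467,526,537]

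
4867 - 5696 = -829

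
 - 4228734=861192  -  5089926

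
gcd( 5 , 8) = 1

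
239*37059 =8857101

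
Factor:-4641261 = - 3^1 *89^1* 17383^1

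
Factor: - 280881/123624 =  - 309/136 = - 2^(- 3 )*3^1 *17^( - 1 )*103^1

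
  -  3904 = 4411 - 8315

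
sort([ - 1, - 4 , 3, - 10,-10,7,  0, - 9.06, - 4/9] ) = [ - 10, - 10, - 9.06 , - 4,  -  1 ,-4/9,0,3,  7]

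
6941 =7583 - 642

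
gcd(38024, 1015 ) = 7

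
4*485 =1940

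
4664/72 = 64 + 7/9 = 64.78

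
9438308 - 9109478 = 328830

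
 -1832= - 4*458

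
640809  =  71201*9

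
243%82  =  79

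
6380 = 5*1276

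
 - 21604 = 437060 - 458664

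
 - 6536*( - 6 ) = 39216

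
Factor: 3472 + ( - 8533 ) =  - 5061 = -3^1*7^1*241^1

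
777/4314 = 259/1438 = 0.18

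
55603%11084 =183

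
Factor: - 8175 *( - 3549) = 3^2*5^2*7^1*13^2*109^1 = 29013075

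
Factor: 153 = 3^2*17^1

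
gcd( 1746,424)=2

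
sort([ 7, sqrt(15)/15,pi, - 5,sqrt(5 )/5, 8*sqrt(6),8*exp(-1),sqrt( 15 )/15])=[ - 5,sqrt(15)/15,sqrt( 15 )/15,sqrt( 5 )/5, 8*exp( - 1),pi,7,8*sqrt(6)]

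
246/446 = 123/223= 0.55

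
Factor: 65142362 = 2^1 * 673^1*48397^1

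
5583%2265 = 1053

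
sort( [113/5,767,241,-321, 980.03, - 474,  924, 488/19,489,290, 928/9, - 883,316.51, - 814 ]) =[ - 883, -814, - 474,  -  321,113/5, 488/19,928/9,241 , 290,316.51, 489,767,  924,980.03]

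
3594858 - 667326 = 2927532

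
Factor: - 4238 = - 2^1*13^1 * 163^1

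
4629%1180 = 1089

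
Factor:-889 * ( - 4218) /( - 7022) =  - 3^1*7^1 *19^1*37^1*127^1  *  3511^( - 1) = -1874901/3511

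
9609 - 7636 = 1973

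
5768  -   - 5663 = 11431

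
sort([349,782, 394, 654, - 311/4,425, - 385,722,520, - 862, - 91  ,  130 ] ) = [ - 862, - 385, - 91 , - 311/4, 130,349,394, 425,520,654,722,782] 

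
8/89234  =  4/44617 =0.00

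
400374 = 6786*59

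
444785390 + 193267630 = 638053020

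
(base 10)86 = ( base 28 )32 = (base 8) 126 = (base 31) 2O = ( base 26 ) 38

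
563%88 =35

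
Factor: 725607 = 3^2*37^1 * 2179^1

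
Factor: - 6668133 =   -  3^1 * 107^1 * 20773^1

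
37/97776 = 37/97776 = 0.00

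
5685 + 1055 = 6740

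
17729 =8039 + 9690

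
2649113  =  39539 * 67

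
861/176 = 861/176 = 4.89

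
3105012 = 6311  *492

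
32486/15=32486/15 =2165.73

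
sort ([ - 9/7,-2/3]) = [-9/7, - 2/3 ]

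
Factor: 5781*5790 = 2^1 * 3^2 *5^1*41^1*47^1*193^1 = 33471990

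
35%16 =3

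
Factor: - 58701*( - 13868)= 814065468 =2^2 * 3^1*17^1*1151^1*3467^1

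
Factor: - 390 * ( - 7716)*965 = 2903916600 = 2^3 * 3^2*5^2*13^1*193^1*643^1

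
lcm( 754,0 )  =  0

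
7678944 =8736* 879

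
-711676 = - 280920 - 430756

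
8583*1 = 8583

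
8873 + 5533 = 14406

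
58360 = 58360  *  1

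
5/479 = 5/479 =0.01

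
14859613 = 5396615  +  9462998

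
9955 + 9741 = 19696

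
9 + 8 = 17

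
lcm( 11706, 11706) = 11706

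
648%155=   28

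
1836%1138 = 698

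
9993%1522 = 861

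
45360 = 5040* 9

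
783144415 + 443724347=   1226868762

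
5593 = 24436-18843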